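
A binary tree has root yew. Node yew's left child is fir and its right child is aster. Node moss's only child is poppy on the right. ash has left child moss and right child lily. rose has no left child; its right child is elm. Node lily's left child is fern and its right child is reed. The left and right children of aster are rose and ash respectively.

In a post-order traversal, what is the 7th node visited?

Post-order visits the left subtree, then the right subtree, then the node.
At yew: go left to fir.
  fir is a leaf — visit fir.
At yew: go right to aster.
  At aster: go left to rose.
    At rose: no left child.
    At rose: go right to elm.
      elm is a leaf — visit elm.
    Visit rose.
  At aster: go right to ash.
    At ash: go left to moss.
      At moss: no left child.
      At moss: go right to poppy.
        poppy is a leaf — visit poppy.
      Visit moss.
    At ash: go right to lily.
      At lily: go left to fern.
        fern is a leaf — visit fern.
      At lily: go right to reed.
        reed is a leaf — visit reed.
      Visit lily.
    Visit ash.
  Visit aster.
Visit yew.
Full post-order sequence: fir, elm, rose, poppy, moss, fern, reed, lily, ash, aster, yew.

reed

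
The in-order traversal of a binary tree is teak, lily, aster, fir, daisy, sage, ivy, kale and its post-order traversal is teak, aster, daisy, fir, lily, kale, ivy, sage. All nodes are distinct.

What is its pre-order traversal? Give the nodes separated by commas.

The last element of post-order is the root; it splits in-order into left and right subtrees.
Root sage: left subtree has 5 nodes {teak, lily, aster, fir, daisy}, right has 2 {ivy, kale}.
  Root lily: left subtree has 1 node {teak}, right has 3 {aster, fir, daisy}.
    Root fir: left subtree has 1 node {aster}, right has 1 {daisy}.
  Root ivy: left subtree has 0 nodes { }, right has 1 {kale}.

sage, lily, teak, fir, aster, daisy, ivy, kale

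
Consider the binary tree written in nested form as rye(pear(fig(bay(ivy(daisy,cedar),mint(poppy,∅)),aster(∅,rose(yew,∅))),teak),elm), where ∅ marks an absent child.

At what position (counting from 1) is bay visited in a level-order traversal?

6

Level-order visits nodes level by level from the root, left to right within each level.
Level 0: rye
Level 1: pear, elm
Level 2: fig, teak
Level 3: bay, aster
Level 4: ivy, mint, rose
Level 5: daisy, cedar, poppy, yew
Full level-order sequence: rye, pear, elm, fig, teak, bay, aster, ivy, mint, rose, daisy, cedar, poppy, yew.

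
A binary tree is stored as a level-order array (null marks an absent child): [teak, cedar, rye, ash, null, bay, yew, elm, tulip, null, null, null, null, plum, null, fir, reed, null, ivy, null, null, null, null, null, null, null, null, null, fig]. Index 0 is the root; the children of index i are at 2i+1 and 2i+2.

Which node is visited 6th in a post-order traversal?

ash

Post-order visits the left subtree, then the right subtree, then the node.
At teak: go left to cedar.
  At cedar: go left to ash.
    At ash: go left to elm.
      At elm: go left to fir.
        fir is a leaf — visit fir.
      At elm: go right to reed.
        reed is a leaf — visit reed.
      Visit elm.
    At ash: go right to tulip.
      At tulip: no left child.
      At tulip: go right to ivy.
        ivy is a leaf — visit ivy.
      Visit tulip.
    Visit ash.
  At cedar: no right child.
  Visit cedar.
At teak: go right to rye.
  At rye: go left to bay.
    bay is a leaf — visit bay.
  At rye: go right to yew.
    At yew: go left to plum.
      At plum: no left child.
      At plum: go right to fig.
        fig is a leaf — visit fig.
      Visit plum.
    At yew: no right child.
    Visit yew.
  Visit rye.
Visit teak.
Full post-order sequence: fir, reed, elm, ivy, tulip, ash, cedar, bay, fig, plum, yew, rye, teak.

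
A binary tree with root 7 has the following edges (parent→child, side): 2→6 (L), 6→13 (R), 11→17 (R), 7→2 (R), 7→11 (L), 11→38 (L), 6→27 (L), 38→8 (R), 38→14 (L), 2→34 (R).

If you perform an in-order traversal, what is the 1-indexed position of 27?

7

In-order visits the left subtree, then the node, then the right subtree.
At 7: go left to 11.
  At 11: go left to 38.
    At 38: go left to 14.
      14 is a leaf — visit 14.
    Visit 38.
    At 38: go right to 8.
      8 is a leaf — visit 8.
  Visit 11.
  At 11: go right to 17.
    17 is a leaf — visit 17.
Visit 7.
At 7: go right to 2.
  At 2: go left to 6.
    At 6: go left to 27.
      27 is a leaf — visit 27.
    Visit 6.
    At 6: go right to 13.
      13 is a leaf — visit 13.
  Visit 2.
  At 2: go right to 34.
    34 is a leaf — visit 34.
Full in-order sequence: 14, 38, 8, 11, 17, 7, 27, 6, 13, 2, 34.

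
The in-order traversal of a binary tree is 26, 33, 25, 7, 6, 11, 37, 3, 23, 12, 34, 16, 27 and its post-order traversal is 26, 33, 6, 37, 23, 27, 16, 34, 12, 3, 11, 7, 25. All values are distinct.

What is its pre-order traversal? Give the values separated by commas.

The last element of post-order is the root; it splits in-order into left and right subtrees.
Root 25: left subtree has 2 nodes {26, 33}, right has 10 {7, 6, 11, 37, 3, 23, 12, 34, 16, 27}.
  Root 33: left subtree has 1 node {26}, right has 0 { }.
  Root 7: left subtree has 0 nodes { }, right has 9 {6, 11, 37, 3, 23, 12, 34, 16, 27}.
    Root 11: left subtree has 1 node {6}, right has 7 {37, 3, 23, 12, 34, 16, 27}.
      Root 3: left subtree has 1 node {37}, right has 5 {23, 12, 34, 16, 27}.
        Root 12: left subtree has 1 node {23}, right has 3 {34, 16, 27}.
          Root 34: left subtree has 0 nodes { }, right has 2 {16, 27}.
            Root 16: left subtree has 0 nodes { }, right has 1 {27}.

25, 33, 26, 7, 11, 6, 3, 37, 12, 23, 34, 16, 27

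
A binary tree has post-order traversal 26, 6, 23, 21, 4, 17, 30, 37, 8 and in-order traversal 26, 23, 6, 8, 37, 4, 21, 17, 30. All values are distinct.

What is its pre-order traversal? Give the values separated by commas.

8, 23, 26, 6, 37, 30, 17, 4, 21

The last element of post-order is the root; it splits in-order into left and right subtrees.
Root 8: left subtree has 3 nodes {26, 23, 6}, right has 5 {37, 4, 21, 17, 30}.
  Root 23: left subtree has 1 node {26}, right has 1 {6}.
  Root 37: left subtree has 0 nodes { }, right has 4 {4, 21, 17, 30}.
    Root 30: left subtree has 3 nodes {4, 21, 17}, right has 0 { }.
      Root 17: left subtree has 2 nodes {4, 21}, right has 0 { }.
        Root 4: left subtree has 0 nodes { }, right has 1 {21}.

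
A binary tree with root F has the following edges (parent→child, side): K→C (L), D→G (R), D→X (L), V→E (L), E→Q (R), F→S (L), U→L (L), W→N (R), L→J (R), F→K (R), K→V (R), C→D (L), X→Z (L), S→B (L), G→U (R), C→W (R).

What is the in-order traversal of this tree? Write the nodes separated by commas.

B, S, F, Z, X, D, G, L, J, U, C, W, N, K, E, Q, V

In-order visits the left subtree, then the node, then the right subtree.
At F: go left to S.
  At S: go left to B.
    B is a leaf — visit B.
  Visit S.
  At S: no right child.
Visit F.
At F: go right to K.
  At K: go left to C.
    At C: go left to D.
      At D: go left to X.
        At X: go left to Z.
          Z is a leaf — visit Z.
        Visit X.
        At X: no right child.
      Visit D.
      At D: go right to G.
        At G: no left child.
        Visit G.
        At G: go right to U.
          At U: go left to L.
            At L: no left child.
            Visit L.
            At L: go right to J.
              J is a leaf — visit J.
          Visit U.
          At U: no right child.
    Visit C.
    At C: go right to W.
      At W: no left child.
      Visit W.
      At W: go right to N.
        N is a leaf — visit N.
  Visit K.
  At K: go right to V.
    At V: go left to E.
      At E: no left child.
      Visit E.
      At E: go right to Q.
        Q is a leaf — visit Q.
    Visit V.
    At V: no right child.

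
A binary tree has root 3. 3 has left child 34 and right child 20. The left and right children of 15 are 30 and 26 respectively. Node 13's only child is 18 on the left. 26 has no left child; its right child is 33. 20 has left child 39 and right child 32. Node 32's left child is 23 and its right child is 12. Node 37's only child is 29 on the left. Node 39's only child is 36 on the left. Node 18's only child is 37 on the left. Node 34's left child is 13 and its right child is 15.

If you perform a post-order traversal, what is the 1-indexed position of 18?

3

Post-order visits the left subtree, then the right subtree, then the node.
At 3: go left to 34.
  At 34: go left to 13.
    At 13: go left to 18.
      At 18: go left to 37.
        At 37: go left to 29.
          29 is a leaf — visit 29.
        At 37: no right child.
        Visit 37.
      At 18: no right child.
      Visit 18.
    At 13: no right child.
    Visit 13.
  At 34: go right to 15.
    At 15: go left to 30.
      30 is a leaf — visit 30.
    At 15: go right to 26.
      At 26: no left child.
      At 26: go right to 33.
        33 is a leaf — visit 33.
      Visit 26.
    Visit 15.
  Visit 34.
At 3: go right to 20.
  At 20: go left to 39.
    At 39: go left to 36.
      36 is a leaf — visit 36.
    At 39: no right child.
    Visit 39.
  At 20: go right to 32.
    At 32: go left to 23.
      23 is a leaf — visit 23.
    At 32: go right to 12.
      12 is a leaf — visit 12.
    Visit 32.
  Visit 20.
Visit 3.
Full post-order sequence: 29, 37, 18, 13, 30, 33, 26, 15, 34, 36, 39, 23, 12, 32, 20, 3.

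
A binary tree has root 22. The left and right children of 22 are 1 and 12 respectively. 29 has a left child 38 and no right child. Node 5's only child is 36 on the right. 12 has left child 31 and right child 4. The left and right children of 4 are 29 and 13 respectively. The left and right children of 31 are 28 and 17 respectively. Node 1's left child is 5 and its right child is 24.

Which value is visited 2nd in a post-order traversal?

5

Post-order visits the left subtree, then the right subtree, then the node.
At 22: go left to 1.
  At 1: go left to 5.
    At 5: no left child.
    At 5: go right to 36.
      36 is a leaf — visit 36.
    Visit 5.
  At 1: go right to 24.
    24 is a leaf — visit 24.
  Visit 1.
At 22: go right to 12.
  At 12: go left to 31.
    At 31: go left to 28.
      28 is a leaf — visit 28.
    At 31: go right to 17.
      17 is a leaf — visit 17.
    Visit 31.
  At 12: go right to 4.
    At 4: go left to 29.
      At 29: go left to 38.
        38 is a leaf — visit 38.
      At 29: no right child.
      Visit 29.
    At 4: go right to 13.
      13 is a leaf — visit 13.
    Visit 4.
  Visit 12.
Visit 22.
Full post-order sequence: 36, 5, 24, 1, 28, 17, 31, 38, 29, 13, 4, 12, 22.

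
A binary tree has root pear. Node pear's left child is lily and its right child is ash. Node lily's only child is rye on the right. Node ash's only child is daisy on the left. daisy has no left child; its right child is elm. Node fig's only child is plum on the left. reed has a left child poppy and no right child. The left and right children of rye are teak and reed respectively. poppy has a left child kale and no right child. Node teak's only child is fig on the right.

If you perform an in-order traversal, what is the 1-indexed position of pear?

In-order visits the left subtree, then the node, then the right subtree.
At pear: go left to lily.
  At lily: no left child.
  Visit lily.
  At lily: go right to rye.
    At rye: go left to teak.
      At teak: no left child.
      Visit teak.
      At teak: go right to fig.
        At fig: go left to plum.
          plum is a leaf — visit plum.
        Visit fig.
        At fig: no right child.
    Visit rye.
    At rye: go right to reed.
      At reed: go left to poppy.
        At poppy: go left to kale.
          kale is a leaf — visit kale.
        Visit poppy.
        At poppy: no right child.
      Visit reed.
      At reed: no right child.
Visit pear.
At pear: go right to ash.
  At ash: go left to daisy.
    At daisy: no left child.
    Visit daisy.
    At daisy: go right to elm.
      elm is a leaf — visit elm.
  Visit ash.
  At ash: no right child.
Full in-order sequence: lily, teak, plum, fig, rye, kale, poppy, reed, pear, daisy, elm, ash.

9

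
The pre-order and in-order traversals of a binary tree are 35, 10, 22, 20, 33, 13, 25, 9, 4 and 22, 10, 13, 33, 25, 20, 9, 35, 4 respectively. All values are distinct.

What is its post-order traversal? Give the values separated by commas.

The first element of pre-order is the root; it splits in-order into left and right subtrees.
Root 35: left subtree has 7 nodes {22, 10, 13, 33, 25, 20, 9}, right has 1 {4}.
  Root 10: left subtree has 1 node {22}, right has 5 {13, 33, 25, 20, 9}.
    Root 20: left subtree has 3 nodes {13, 33, 25}, right has 1 {9}.
      Root 33: left subtree has 1 node {13}, right has 1 {25}.

22, 13, 25, 33, 9, 20, 10, 4, 35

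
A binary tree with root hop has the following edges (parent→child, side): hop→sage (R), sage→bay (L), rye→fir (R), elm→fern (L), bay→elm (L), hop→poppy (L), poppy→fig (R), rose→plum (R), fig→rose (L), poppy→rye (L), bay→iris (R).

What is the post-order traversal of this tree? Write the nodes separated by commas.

Post-order visits the left subtree, then the right subtree, then the node.
At hop: go left to poppy.
  At poppy: go left to rye.
    At rye: no left child.
    At rye: go right to fir.
      fir is a leaf — visit fir.
    Visit rye.
  At poppy: go right to fig.
    At fig: go left to rose.
      At rose: no left child.
      At rose: go right to plum.
        plum is a leaf — visit plum.
      Visit rose.
    At fig: no right child.
    Visit fig.
  Visit poppy.
At hop: go right to sage.
  At sage: go left to bay.
    At bay: go left to elm.
      At elm: go left to fern.
        fern is a leaf — visit fern.
      At elm: no right child.
      Visit elm.
    At bay: go right to iris.
      iris is a leaf — visit iris.
    Visit bay.
  At sage: no right child.
  Visit sage.
Visit hop.

fir, rye, plum, rose, fig, poppy, fern, elm, iris, bay, sage, hop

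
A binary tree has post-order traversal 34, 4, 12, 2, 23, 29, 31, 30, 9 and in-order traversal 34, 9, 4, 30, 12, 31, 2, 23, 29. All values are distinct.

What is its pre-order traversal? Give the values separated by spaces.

9 34 30 4 31 12 29 23 2

The last element of post-order is the root; it splits in-order into left and right subtrees.
Root 9: left subtree has 1 node {34}, right has 7 {4, 30, 12, 31, 2, 23, 29}.
  Root 30: left subtree has 1 node {4}, right has 5 {12, 31, 2, 23, 29}.
    Root 31: left subtree has 1 node {12}, right has 3 {2, 23, 29}.
      Root 29: left subtree has 2 nodes {2, 23}, right has 0 { }.
        Root 23: left subtree has 1 node {2}, right has 0 { }.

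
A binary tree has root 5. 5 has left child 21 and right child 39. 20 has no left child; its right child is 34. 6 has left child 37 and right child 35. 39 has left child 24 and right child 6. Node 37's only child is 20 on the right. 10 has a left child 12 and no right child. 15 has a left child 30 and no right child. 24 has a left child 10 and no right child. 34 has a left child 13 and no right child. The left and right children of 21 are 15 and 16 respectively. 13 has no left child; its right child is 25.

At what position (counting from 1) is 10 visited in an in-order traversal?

7

In-order visits the left subtree, then the node, then the right subtree.
At 5: go left to 21.
  At 21: go left to 15.
    At 15: go left to 30.
      30 is a leaf — visit 30.
    Visit 15.
    At 15: no right child.
  Visit 21.
  At 21: go right to 16.
    16 is a leaf — visit 16.
Visit 5.
At 5: go right to 39.
  At 39: go left to 24.
    At 24: go left to 10.
      At 10: go left to 12.
        12 is a leaf — visit 12.
      Visit 10.
      At 10: no right child.
    Visit 24.
    At 24: no right child.
  Visit 39.
  At 39: go right to 6.
    At 6: go left to 37.
      At 37: no left child.
      Visit 37.
      At 37: go right to 20.
        At 20: no left child.
        Visit 20.
        At 20: go right to 34.
          At 34: go left to 13.
            At 13: no left child.
            Visit 13.
            At 13: go right to 25.
              25 is a leaf — visit 25.
          Visit 34.
          At 34: no right child.
    Visit 6.
    At 6: go right to 35.
      35 is a leaf — visit 35.
Full in-order sequence: 30, 15, 21, 16, 5, 12, 10, 24, 39, 37, 20, 13, 25, 34, 6, 35.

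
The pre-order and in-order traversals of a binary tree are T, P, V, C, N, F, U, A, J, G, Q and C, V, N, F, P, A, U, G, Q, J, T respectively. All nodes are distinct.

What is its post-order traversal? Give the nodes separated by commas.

The first element of pre-order is the root; it splits in-order into left and right subtrees.
Root T: left subtree has 10 nodes {C, V, N, F, P, A, U, G, Q, J}, right has 0 { }.
  Root P: left subtree has 4 nodes {C, V, N, F}, right has 5 {A, U, G, Q, J}.
    Root V: left subtree has 1 node {C}, right has 2 {N, F}.
      Root N: left subtree has 0 nodes { }, right has 1 {F}.
    Root U: left subtree has 1 node {A}, right has 3 {G, Q, J}.
      Root J: left subtree has 2 nodes {G, Q}, right has 0 { }.
        Root G: left subtree has 0 nodes { }, right has 1 {Q}.

C, F, N, V, A, Q, G, J, U, P, T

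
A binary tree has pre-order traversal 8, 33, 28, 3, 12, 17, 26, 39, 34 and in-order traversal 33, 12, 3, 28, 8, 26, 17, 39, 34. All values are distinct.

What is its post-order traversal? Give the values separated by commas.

12, 3, 28, 33, 26, 34, 39, 17, 8

The first element of pre-order is the root; it splits in-order into left and right subtrees.
Root 8: left subtree has 4 nodes {33, 12, 3, 28}, right has 4 {26, 17, 39, 34}.
  Root 33: left subtree has 0 nodes { }, right has 3 {12, 3, 28}.
    Root 28: left subtree has 2 nodes {12, 3}, right has 0 { }.
      Root 3: left subtree has 1 node {12}, right has 0 { }.
  Root 17: left subtree has 1 node {26}, right has 2 {39, 34}.
    Root 39: left subtree has 0 nodes { }, right has 1 {34}.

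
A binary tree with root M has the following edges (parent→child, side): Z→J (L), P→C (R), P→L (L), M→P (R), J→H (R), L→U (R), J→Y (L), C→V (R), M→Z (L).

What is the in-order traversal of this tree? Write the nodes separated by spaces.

Y J H Z M L U P C V

In-order visits the left subtree, then the node, then the right subtree.
At M: go left to Z.
  At Z: go left to J.
    At J: go left to Y.
      Y is a leaf — visit Y.
    Visit J.
    At J: go right to H.
      H is a leaf — visit H.
  Visit Z.
  At Z: no right child.
Visit M.
At M: go right to P.
  At P: go left to L.
    At L: no left child.
    Visit L.
    At L: go right to U.
      U is a leaf — visit U.
  Visit P.
  At P: go right to C.
    At C: no left child.
    Visit C.
    At C: go right to V.
      V is a leaf — visit V.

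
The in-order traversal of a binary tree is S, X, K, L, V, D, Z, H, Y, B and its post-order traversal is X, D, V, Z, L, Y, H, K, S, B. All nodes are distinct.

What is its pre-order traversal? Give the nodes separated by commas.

The last element of post-order is the root; it splits in-order into left and right subtrees.
Root B: left subtree has 9 nodes {S, X, K, L, V, D, Z, H, Y}, right has 0 { }.
  Root S: left subtree has 0 nodes { }, right has 8 {X, K, L, V, D, Z, H, Y}.
    Root K: left subtree has 1 node {X}, right has 6 {L, V, D, Z, H, Y}.
      Root H: left subtree has 4 nodes {L, V, D, Z}, right has 1 {Y}.
        Root L: left subtree has 0 nodes { }, right has 3 {V, D, Z}.
          Root Z: left subtree has 2 nodes {V, D}, right has 0 { }.
            Root V: left subtree has 0 nodes { }, right has 1 {D}.

B, S, K, X, H, L, Z, V, D, Y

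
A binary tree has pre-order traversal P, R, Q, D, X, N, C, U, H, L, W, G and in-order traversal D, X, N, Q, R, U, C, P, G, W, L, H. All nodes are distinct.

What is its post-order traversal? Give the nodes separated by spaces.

The first element of pre-order is the root; it splits in-order into left and right subtrees.
Root P: left subtree has 7 nodes {D, X, N, Q, R, U, C}, right has 4 {G, W, L, H}.
  Root R: left subtree has 4 nodes {D, X, N, Q}, right has 2 {U, C}.
    Root Q: left subtree has 3 nodes {D, X, N}, right has 0 { }.
      Root D: left subtree has 0 nodes { }, right has 2 {X, N}.
        Root X: left subtree has 0 nodes { }, right has 1 {N}.
    Root C: left subtree has 1 node {U}, right has 0 { }.
  Root H: left subtree has 3 nodes {G, W, L}, right has 0 { }.
    Root L: left subtree has 2 nodes {G, W}, right has 0 { }.
      Root W: left subtree has 1 node {G}, right has 0 { }.

N X D Q U C R G W L H P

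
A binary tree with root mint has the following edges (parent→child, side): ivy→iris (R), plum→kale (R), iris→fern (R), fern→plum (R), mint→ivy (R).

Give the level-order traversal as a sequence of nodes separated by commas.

mint, ivy, iris, fern, plum, kale

Level-order visits nodes level by level from the root, left to right within each level.
Level 0: mint
Level 1: ivy
Level 2: iris
Level 3: fern
Level 4: plum
Level 5: kale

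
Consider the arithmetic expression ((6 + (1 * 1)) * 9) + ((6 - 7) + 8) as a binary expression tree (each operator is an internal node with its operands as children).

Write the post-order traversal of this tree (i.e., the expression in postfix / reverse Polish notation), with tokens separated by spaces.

6 1 1 * + 9 * 6 7 - 8 + +

Post-order on an expression tree gives postfix notation: for each operator, emit left operand, right operand, then the operator.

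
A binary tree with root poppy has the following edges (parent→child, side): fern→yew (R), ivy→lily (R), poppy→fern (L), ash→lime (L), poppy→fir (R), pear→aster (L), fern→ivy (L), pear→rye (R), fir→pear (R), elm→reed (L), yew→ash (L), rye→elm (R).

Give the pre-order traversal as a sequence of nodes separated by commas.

Pre-order visits the node, then its left subtree, then its right subtree.
Visit poppy.
At poppy: go left to fern.
  Visit fern.
  At fern: go left to ivy.
    Visit ivy.
    At ivy: no left child.
    At ivy: go right to lily.
      lily is a leaf — visit lily.
  At fern: go right to yew.
    Visit yew.
    At yew: go left to ash.
      Visit ash.
      At ash: go left to lime.
        lime is a leaf — visit lime.
      At ash: no right child.
    At yew: no right child.
At poppy: go right to fir.
  Visit fir.
  At fir: no left child.
  At fir: go right to pear.
    Visit pear.
    At pear: go left to aster.
      aster is a leaf — visit aster.
    At pear: go right to rye.
      Visit rye.
      At rye: no left child.
      At rye: go right to elm.
        Visit elm.
        At elm: go left to reed.
          reed is a leaf — visit reed.
        At elm: no right child.

poppy, fern, ivy, lily, yew, ash, lime, fir, pear, aster, rye, elm, reed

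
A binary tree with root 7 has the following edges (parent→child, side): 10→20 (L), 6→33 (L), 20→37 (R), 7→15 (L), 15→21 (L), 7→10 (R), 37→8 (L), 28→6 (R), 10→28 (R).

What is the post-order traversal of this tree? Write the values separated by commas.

Post-order visits the left subtree, then the right subtree, then the node.
At 7: go left to 15.
  At 15: go left to 21.
    21 is a leaf — visit 21.
  At 15: no right child.
  Visit 15.
At 7: go right to 10.
  At 10: go left to 20.
    At 20: no left child.
    At 20: go right to 37.
      At 37: go left to 8.
        8 is a leaf — visit 8.
      At 37: no right child.
      Visit 37.
    Visit 20.
  At 10: go right to 28.
    At 28: no left child.
    At 28: go right to 6.
      At 6: go left to 33.
        33 is a leaf — visit 33.
      At 6: no right child.
      Visit 6.
    Visit 28.
  Visit 10.
Visit 7.

21, 15, 8, 37, 20, 33, 6, 28, 10, 7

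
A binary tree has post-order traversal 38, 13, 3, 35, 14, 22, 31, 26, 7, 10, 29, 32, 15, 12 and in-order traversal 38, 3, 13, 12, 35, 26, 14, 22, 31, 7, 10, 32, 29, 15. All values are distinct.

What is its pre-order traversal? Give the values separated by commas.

The last element of post-order is the root; it splits in-order into left and right subtrees.
Root 12: left subtree has 3 nodes {38, 3, 13}, right has 10 {35, 26, 14, 22, 31, 7, 10, 32, 29, 15}.
  Root 3: left subtree has 1 node {38}, right has 1 {13}.
  Root 15: left subtree has 9 nodes {35, 26, 14, 22, 31, 7, 10, 32, 29}, right has 0 { }.
    Root 32: left subtree has 7 nodes {35, 26, 14, 22, 31, 7, 10}, right has 1 {29}.
      Root 10: left subtree has 6 nodes {35, 26, 14, 22, 31, 7}, right has 0 { }.
        Root 7: left subtree has 5 nodes {35, 26, 14, 22, 31}, right has 0 { }.
          Root 26: left subtree has 1 node {35}, right has 3 {14, 22, 31}.
            Root 31: left subtree has 2 nodes {14, 22}, right has 0 { }.
              Root 22: left subtree has 1 node {14}, right has 0 { }.

12, 3, 38, 13, 15, 32, 10, 7, 26, 35, 31, 22, 14, 29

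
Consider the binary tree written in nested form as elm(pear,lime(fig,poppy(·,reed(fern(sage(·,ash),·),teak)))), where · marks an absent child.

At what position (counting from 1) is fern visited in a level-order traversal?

Level-order visits nodes level by level from the root, left to right within each level.
Level 0: elm
Level 1: pear, lime
Level 2: fig, poppy
Level 3: reed
Level 4: fern, teak
Level 5: sage
Level 6: ash
Full level-order sequence: elm, pear, lime, fig, poppy, reed, fern, teak, sage, ash.

7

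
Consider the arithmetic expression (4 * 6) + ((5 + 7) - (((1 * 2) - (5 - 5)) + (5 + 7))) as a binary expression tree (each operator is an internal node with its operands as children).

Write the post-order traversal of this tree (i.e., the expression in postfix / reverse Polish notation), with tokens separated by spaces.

4 6 * 5 7 + 1 2 * 5 5 - - 5 7 + + - +

Post-order on an expression tree gives postfix notation: for each operator, emit left operand, right operand, then the operator.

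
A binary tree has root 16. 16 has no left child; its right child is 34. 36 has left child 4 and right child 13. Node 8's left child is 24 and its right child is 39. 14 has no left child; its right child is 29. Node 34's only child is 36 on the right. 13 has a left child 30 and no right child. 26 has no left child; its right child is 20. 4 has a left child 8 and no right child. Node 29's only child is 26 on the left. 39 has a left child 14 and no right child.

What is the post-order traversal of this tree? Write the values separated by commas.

Post-order visits the left subtree, then the right subtree, then the node.
At 16: no left child.
At 16: go right to 34.
  At 34: no left child.
  At 34: go right to 36.
    At 36: go left to 4.
      At 4: go left to 8.
        At 8: go left to 24.
          24 is a leaf — visit 24.
        At 8: go right to 39.
          At 39: go left to 14.
            At 14: no left child.
            At 14: go right to 29.
              At 29: go left to 26.
                At 26: no left child.
                At 26: go right to 20.
                  20 is a leaf — visit 20.
                Visit 26.
              At 29: no right child.
              Visit 29.
            Visit 14.
          At 39: no right child.
          Visit 39.
        Visit 8.
      At 4: no right child.
      Visit 4.
    At 36: go right to 13.
      At 13: go left to 30.
        30 is a leaf — visit 30.
      At 13: no right child.
      Visit 13.
    Visit 36.
  Visit 34.
Visit 16.

24, 20, 26, 29, 14, 39, 8, 4, 30, 13, 36, 34, 16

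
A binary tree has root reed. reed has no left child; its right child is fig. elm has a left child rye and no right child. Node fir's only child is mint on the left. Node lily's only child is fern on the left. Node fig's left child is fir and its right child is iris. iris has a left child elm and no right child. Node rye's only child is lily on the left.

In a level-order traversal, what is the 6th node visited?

elm

Level-order visits nodes level by level from the root, left to right within each level.
Level 0: reed
Level 1: fig
Level 2: fir, iris
Level 3: mint, elm
Level 4: rye
Level 5: lily
Level 6: fern
Full level-order sequence: reed, fig, fir, iris, mint, elm, rye, lily, fern.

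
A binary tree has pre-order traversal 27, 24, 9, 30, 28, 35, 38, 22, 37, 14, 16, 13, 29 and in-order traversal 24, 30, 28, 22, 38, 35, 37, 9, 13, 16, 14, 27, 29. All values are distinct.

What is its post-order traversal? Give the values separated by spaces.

The first element of pre-order is the root; it splits in-order into left and right subtrees.
Root 27: left subtree has 11 nodes {24, 30, 28, 22, 38, 35, 37, 9, 13, 16, 14}, right has 1 {29}.
  Root 24: left subtree has 0 nodes { }, right has 10 {30, 28, 22, 38, 35, 37, 9, 13, 16, 14}.
    Root 9: left subtree has 6 nodes {30, 28, 22, 38, 35, 37}, right has 3 {13, 16, 14}.
      Root 30: left subtree has 0 nodes { }, right has 5 {28, 22, 38, 35, 37}.
        Root 28: left subtree has 0 nodes { }, right has 4 {22, 38, 35, 37}.
          Root 35: left subtree has 2 nodes {22, 38}, right has 1 {37}.
            Root 38: left subtree has 1 node {22}, right has 0 { }.
      Root 14: left subtree has 2 nodes {13, 16}, right has 0 { }.
        Root 16: left subtree has 1 node {13}, right has 0 { }.

22 38 37 35 28 30 13 16 14 9 24 29 27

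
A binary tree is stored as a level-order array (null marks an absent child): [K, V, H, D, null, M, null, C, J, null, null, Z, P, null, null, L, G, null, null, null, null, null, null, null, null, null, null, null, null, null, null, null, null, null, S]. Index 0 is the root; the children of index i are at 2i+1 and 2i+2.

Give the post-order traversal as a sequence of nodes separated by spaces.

Post-order visits the left subtree, then the right subtree, then the node.
At K: go left to V.
  At V: go left to D.
    At D: go left to C.
      At C: go left to L.
        L is a leaf — visit L.
      At C: go right to G.
        At G: no left child.
        At G: go right to S.
          S is a leaf — visit S.
        Visit G.
      Visit C.
    At D: go right to J.
      J is a leaf — visit J.
    Visit D.
  At V: no right child.
  Visit V.
At K: go right to H.
  At H: go left to M.
    At M: go left to Z.
      Z is a leaf — visit Z.
    At M: go right to P.
      P is a leaf — visit P.
    Visit M.
  At H: no right child.
  Visit H.
Visit K.

L S G C J D V Z P M H K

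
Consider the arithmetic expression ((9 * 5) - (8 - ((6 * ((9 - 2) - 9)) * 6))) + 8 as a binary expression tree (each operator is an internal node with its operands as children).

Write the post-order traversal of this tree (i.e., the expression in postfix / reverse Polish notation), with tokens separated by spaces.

Post-order on an expression tree gives postfix notation: for each operator, emit left operand, right operand, then the operator.

9 5 * 8 6 9 2 - 9 - * 6 * - - 8 +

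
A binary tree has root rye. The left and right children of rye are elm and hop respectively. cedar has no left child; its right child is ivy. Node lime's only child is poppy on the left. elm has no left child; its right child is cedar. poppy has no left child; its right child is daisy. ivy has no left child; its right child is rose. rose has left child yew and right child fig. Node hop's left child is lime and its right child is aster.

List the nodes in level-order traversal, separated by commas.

rye, elm, hop, cedar, lime, aster, ivy, poppy, rose, daisy, yew, fig

Level-order visits nodes level by level from the root, left to right within each level.
Level 0: rye
Level 1: elm, hop
Level 2: cedar, lime, aster
Level 3: ivy, poppy
Level 4: rose, daisy
Level 5: yew, fig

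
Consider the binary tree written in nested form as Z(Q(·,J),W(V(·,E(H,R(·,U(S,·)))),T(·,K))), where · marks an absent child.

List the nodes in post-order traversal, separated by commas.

J, Q, H, S, U, R, E, V, K, T, W, Z

Post-order visits the left subtree, then the right subtree, then the node.
At Z: go left to Q.
  At Q: no left child.
  At Q: go right to J.
    J is a leaf — visit J.
  Visit Q.
At Z: go right to W.
  At W: go left to V.
    At V: no left child.
    At V: go right to E.
      At E: go left to H.
        H is a leaf — visit H.
      At E: go right to R.
        At R: no left child.
        At R: go right to U.
          At U: go left to S.
            S is a leaf — visit S.
          At U: no right child.
          Visit U.
        Visit R.
      Visit E.
    Visit V.
  At W: go right to T.
    At T: no left child.
    At T: go right to K.
      K is a leaf — visit K.
    Visit T.
  Visit W.
Visit Z.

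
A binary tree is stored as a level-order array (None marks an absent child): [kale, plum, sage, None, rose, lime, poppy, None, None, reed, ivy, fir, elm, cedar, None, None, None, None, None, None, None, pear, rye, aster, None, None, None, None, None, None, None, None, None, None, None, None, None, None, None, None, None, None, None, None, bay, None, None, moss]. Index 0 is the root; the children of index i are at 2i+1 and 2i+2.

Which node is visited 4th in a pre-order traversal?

Pre-order visits the node, then its left subtree, then its right subtree.
Visit kale.
At kale: go left to plum.
  Visit plum.
  At plum: no left child.
  At plum: go right to rose.
    Visit rose.
    At rose: go left to reed.
      reed is a leaf — visit reed.
    At rose: go right to ivy.
      Visit ivy.
      At ivy: go left to pear.
        Visit pear.
        At pear: no left child.
        At pear: go right to bay.
          bay is a leaf — visit bay.
      At ivy: go right to rye.
        rye is a leaf — visit rye.
At kale: go right to sage.
  Visit sage.
  At sage: go left to lime.
    Visit lime.
    At lime: go left to fir.
      Visit fir.
      At fir: go left to aster.
        Visit aster.
        At aster: go left to moss.
          moss is a leaf — visit moss.
        At aster: no right child.
      At fir: no right child.
    At lime: go right to elm.
      elm is a leaf — visit elm.
  At sage: go right to poppy.
    Visit poppy.
    At poppy: go left to cedar.
      cedar is a leaf — visit cedar.
    At poppy: no right child.
Full pre-order sequence: kale, plum, rose, reed, ivy, pear, bay, rye, sage, lime, fir, aster, moss, elm, poppy, cedar.

reed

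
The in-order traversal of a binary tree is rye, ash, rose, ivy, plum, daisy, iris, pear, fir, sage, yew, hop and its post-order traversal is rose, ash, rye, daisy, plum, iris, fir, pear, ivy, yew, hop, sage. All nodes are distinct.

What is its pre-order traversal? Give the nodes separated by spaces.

The last element of post-order is the root; it splits in-order into left and right subtrees.
Root sage: left subtree has 9 nodes {rye, ash, rose, ivy, plum, daisy, iris, pear, fir}, right has 2 {yew, hop}.
  Root ivy: left subtree has 3 nodes {rye, ash, rose}, right has 5 {plum, daisy, iris, pear, fir}.
    Root rye: left subtree has 0 nodes { }, right has 2 {ash, rose}.
      Root ash: left subtree has 0 nodes { }, right has 1 {rose}.
    Root pear: left subtree has 3 nodes {plum, daisy, iris}, right has 1 {fir}.
      Root iris: left subtree has 2 nodes {plum, daisy}, right has 0 { }.
        Root plum: left subtree has 0 nodes { }, right has 1 {daisy}.
  Root hop: left subtree has 1 node {yew}, right has 0 { }.

sage ivy rye ash rose pear iris plum daisy fir hop yew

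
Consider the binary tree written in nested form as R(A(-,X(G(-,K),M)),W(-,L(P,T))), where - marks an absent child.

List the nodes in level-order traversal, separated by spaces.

Level-order visits nodes level by level from the root, left to right within each level.
Level 0: R
Level 1: A, W
Level 2: X, L
Level 3: G, M, P, T
Level 4: K

R A W X L G M P T K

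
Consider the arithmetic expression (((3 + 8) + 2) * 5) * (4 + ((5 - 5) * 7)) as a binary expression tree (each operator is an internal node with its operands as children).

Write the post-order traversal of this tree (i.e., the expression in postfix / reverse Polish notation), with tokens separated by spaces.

Post-order on an expression tree gives postfix notation: for each operator, emit left operand, right operand, then the operator.

3 8 + 2 + 5 * 4 5 5 - 7 * + *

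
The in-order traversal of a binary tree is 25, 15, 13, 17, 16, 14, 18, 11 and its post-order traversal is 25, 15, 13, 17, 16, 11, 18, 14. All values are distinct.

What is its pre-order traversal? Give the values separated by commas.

14, 16, 17, 13, 15, 25, 18, 11

The last element of post-order is the root; it splits in-order into left and right subtrees.
Root 14: left subtree has 5 nodes {25, 15, 13, 17, 16}, right has 2 {18, 11}.
  Root 16: left subtree has 4 nodes {25, 15, 13, 17}, right has 0 { }.
    Root 17: left subtree has 3 nodes {25, 15, 13}, right has 0 { }.
      Root 13: left subtree has 2 nodes {25, 15}, right has 0 { }.
        Root 15: left subtree has 1 node {25}, right has 0 { }.
  Root 18: left subtree has 0 nodes { }, right has 1 {11}.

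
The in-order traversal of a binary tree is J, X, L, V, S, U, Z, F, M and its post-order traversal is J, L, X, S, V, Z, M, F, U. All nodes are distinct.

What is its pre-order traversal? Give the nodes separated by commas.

U, V, X, J, L, S, F, Z, M

The last element of post-order is the root; it splits in-order into left and right subtrees.
Root U: left subtree has 5 nodes {J, X, L, V, S}, right has 3 {Z, F, M}.
  Root V: left subtree has 3 nodes {J, X, L}, right has 1 {S}.
    Root X: left subtree has 1 node {J}, right has 1 {L}.
  Root F: left subtree has 1 node {Z}, right has 1 {M}.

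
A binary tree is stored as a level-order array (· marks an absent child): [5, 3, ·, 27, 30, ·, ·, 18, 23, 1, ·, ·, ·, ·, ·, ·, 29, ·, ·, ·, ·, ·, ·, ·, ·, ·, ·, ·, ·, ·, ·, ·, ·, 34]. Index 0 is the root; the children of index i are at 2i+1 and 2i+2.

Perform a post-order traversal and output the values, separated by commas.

34, 29, 18, 23, 27, 1, 30, 3, 5

Post-order visits the left subtree, then the right subtree, then the node.
At 5: go left to 3.
  At 3: go left to 27.
    At 27: go left to 18.
      At 18: no left child.
      At 18: go right to 29.
        At 29: go left to 34.
          34 is a leaf — visit 34.
        At 29: no right child.
        Visit 29.
      Visit 18.
    At 27: go right to 23.
      23 is a leaf — visit 23.
    Visit 27.
  At 3: go right to 30.
    At 30: go left to 1.
      1 is a leaf — visit 1.
    At 30: no right child.
    Visit 30.
  Visit 3.
At 5: no right child.
Visit 5.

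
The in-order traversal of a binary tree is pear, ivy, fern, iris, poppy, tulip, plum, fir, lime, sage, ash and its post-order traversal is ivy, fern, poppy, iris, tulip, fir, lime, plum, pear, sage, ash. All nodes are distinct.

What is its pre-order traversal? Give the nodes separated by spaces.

The last element of post-order is the root; it splits in-order into left and right subtrees.
Root ash: left subtree has 10 nodes {pear, ivy, fern, iris, poppy, tulip, plum, fir, lime, sage}, right has 0 { }.
  Root sage: left subtree has 9 nodes {pear, ivy, fern, iris, poppy, tulip, plum, fir, lime}, right has 0 { }.
    Root pear: left subtree has 0 nodes { }, right has 8 {ivy, fern, iris, poppy, tulip, plum, fir, lime}.
      Root plum: left subtree has 5 nodes {ivy, fern, iris, poppy, tulip}, right has 2 {fir, lime}.
        Root tulip: left subtree has 4 nodes {ivy, fern, iris, poppy}, right has 0 { }.
          Root iris: left subtree has 2 nodes {ivy, fern}, right has 1 {poppy}.
            Root fern: left subtree has 1 node {ivy}, right has 0 { }.
        Root lime: left subtree has 1 node {fir}, right has 0 { }.

ash sage pear plum tulip iris fern ivy poppy lime fir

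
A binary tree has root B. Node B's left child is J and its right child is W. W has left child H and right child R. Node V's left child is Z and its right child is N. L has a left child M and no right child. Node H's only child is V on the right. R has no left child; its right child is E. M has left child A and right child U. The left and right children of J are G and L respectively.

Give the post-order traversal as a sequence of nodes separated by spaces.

Post-order visits the left subtree, then the right subtree, then the node.
At B: go left to J.
  At J: go left to G.
    G is a leaf — visit G.
  At J: go right to L.
    At L: go left to M.
      At M: go left to A.
        A is a leaf — visit A.
      At M: go right to U.
        U is a leaf — visit U.
      Visit M.
    At L: no right child.
    Visit L.
  Visit J.
At B: go right to W.
  At W: go left to H.
    At H: no left child.
    At H: go right to V.
      At V: go left to Z.
        Z is a leaf — visit Z.
      At V: go right to N.
        N is a leaf — visit N.
      Visit V.
    Visit H.
  At W: go right to R.
    At R: no left child.
    At R: go right to E.
      E is a leaf — visit E.
    Visit R.
  Visit W.
Visit B.

G A U M L J Z N V H E R W B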